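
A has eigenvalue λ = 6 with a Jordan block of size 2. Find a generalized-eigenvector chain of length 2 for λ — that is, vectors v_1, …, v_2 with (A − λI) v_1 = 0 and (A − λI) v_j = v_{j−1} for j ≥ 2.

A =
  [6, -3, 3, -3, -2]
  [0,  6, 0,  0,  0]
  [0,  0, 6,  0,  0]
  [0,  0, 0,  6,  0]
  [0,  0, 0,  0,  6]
A Jordan chain for λ = 6 of length 2:
v_1 = (-3, 0, 0, 0, 0)ᵀ
v_2 = (0, 1, 0, 0, 0)ᵀ

Let N = A − (6)·I. We want v_2 with N^2 v_2 = 0 but N^1 v_2 ≠ 0; then v_{j-1} := N · v_j for j = 2, …, 2.

Pick v_2 = (0, 1, 0, 0, 0)ᵀ.
Then v_1 = N · v_2 = (-3, 0, 0, 0, 0)ᵀ.

Sanity check: (A − (6)·I) v_1 = (0, 0, 0, 0, 0)ᵀ = 0. ✓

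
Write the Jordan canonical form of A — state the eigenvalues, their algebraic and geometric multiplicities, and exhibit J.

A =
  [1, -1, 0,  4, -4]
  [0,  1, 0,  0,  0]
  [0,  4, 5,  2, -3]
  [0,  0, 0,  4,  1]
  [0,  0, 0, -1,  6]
J_2(1) ⊕ J_3(5)

The characteristic polynomial is
  det(x·I − A) = x^5 - 17*x^4 + 106*x^3 - 290*x^2 + 325*x - 125 = (x - 5)^3*(x - 1)^2

Eigenvalues and multiplicities (the geometric multiplicity of λ is n − rank(A − λI), which equals the number of Jordan blocks for λ):
  λ = 1: algebraic multiplicity = 2, geometric multiplicity = 1
  λ = 5: algebraic multiplicity = 3, geometric multiplicity = 1

Determining the block sizes for each eigenvalue:
  λ = 1: one block (gm = 1), so the single block has size am = 2 → block sizes [2]
  λ = 5: one block (gm = 1), so the single block has size am = 3 → block sizes [3]

Assembling the blocks gives a Jordan form
J =
  [1, 1, 0, 0, 0]
  [0, 1, 0, 0, 0]
  [0, 0, 5, 1, 0]
  [0, 0, 0, 5, 1]
  [0, 0, 0, 0, 5]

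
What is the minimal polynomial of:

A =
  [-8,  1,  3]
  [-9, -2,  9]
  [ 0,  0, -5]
x^2 + 10*x + 25

The characteristic polynomial is χ_A(x) = (x + 5)^3, so the eigenvalues are known. The minimal polynomial is
  m_A(x) = Π_λ (x − λ)^{k_λ}
where k_λ is the size of the *largest* Jordan block for λ (equivalently, the smallest k with (A − λI)^k v = 0 for every generalised eigenvector v of λ).

  λ = -5: largest Jordan block has size 2, contributing (x + 5)^2

So m_A(x) = (x + 5)^2 = x^2 + 10*x + 25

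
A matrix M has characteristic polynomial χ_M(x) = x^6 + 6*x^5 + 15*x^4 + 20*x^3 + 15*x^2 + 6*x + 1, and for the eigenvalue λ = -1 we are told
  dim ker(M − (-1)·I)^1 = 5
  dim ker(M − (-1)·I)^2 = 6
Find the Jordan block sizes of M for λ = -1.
Block sizes for λ = -1: [2, 1, 1, 1, 1]

From the dimensions of kernels of powers, the number of Jordan blocks of size at least j is d_j − d_{j−1} where d_j = dim ker(N^j) (with d_0 = 0). Computing the differences gives [5, 1].
The number of blocks of size exactly k is (#blocks of size ≥ k) − (#blocks of size ≥ k + 1), so the partition is: 4 block(s) of size 1, 1 block(s) of size 2.
In nonincreasing order the block sizes are [2, 1, 1, 1, 1].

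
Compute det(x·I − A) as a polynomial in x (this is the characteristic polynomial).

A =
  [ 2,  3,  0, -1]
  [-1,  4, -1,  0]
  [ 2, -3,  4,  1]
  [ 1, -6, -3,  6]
x^4 - 16*x^3 + 96*x^2 - 256*x + 256

Expanding det(x·I − A) (e.g. by cofactor expansion or by noting that A is similar to its Jordan form J, which has the same characteristic polynomial as A) gives
  χ_A(x) = x^4 - 16*x^3 + 96*x^2 - 256*x + 256
which factors as (x - 4)^4. The eigenvalues (with algebraic multiplicities) are λ = 4 with multiplicity 4.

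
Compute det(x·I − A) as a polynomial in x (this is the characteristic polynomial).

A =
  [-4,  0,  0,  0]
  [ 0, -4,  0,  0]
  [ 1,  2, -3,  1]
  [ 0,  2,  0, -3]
x^4 + 14*x^3 + 73*x^2 + 168*x + 144

Expanding det(x·I − A) (e.g. by cofactor expansion or by noting that A is similar to its Jordan form J, which has the same characteristic polynomial as A) gives
  χ_A(x) = x^4 + 14*x^3 + 73*x^2 + 168*x + 144
which factors as (x + 3)^2*(x + 4)^2. The eigenvalues (with algebraic multiplicities) are λ = -4 with multiplicity 2, λ = -3 with multiplicity 2.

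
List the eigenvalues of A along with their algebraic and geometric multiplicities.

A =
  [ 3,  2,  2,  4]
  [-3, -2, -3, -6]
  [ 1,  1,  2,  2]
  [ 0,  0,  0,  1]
λ = 1: alg = 4, geom = 3

Step 1 — factor the characteristic polynomial to read off the algebraic multiplicities:
  χ_A(x) = (x - 1)^4

Step 2 — compute geometric multiplicities via the rank-nullity identity g(λ) = n − rank(A − λI):
  rank(A − (1)·I) = 1, so dim ker(A − (1)·I) = n − 1 = 3

Summary:
  λ = 1: algebraic multiplicity = 4, geometric multiplicity = 3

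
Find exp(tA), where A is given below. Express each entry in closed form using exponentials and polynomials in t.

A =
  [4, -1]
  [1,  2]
e^{tA} =
  [t*exp(3*t) + exp(3*t), -t*exp(3*t)]
  [t*exp(3*t), -t*exp(3*t) + exp(3*t)]

Strategy: write A = P · J · P⁻¹ where J is a Jordan canonical form, so e^{tA} = P · e^{tJ} · P⁻¹, and e^{tJ} can be computed block-by-block.

A has Jordan form
J =
  [3, 1]
  [0, 3]
(up to reordering of blocks).

Per-block formulas:
  For a 2×2 Jordan block J_2(3): exp(t · J_2(3)) = e^(3t)·(I + t·N), where N is the 2×2 nilpotent shift.

After assembling e^{tJ} and conjugating by P, we get:

e^{tA} =
  [t*exp(3*t) + exp(3*t), -t*exp(3*t)]
  [t*exp(3*t), -t*exp(3*t) + exp(3*t)]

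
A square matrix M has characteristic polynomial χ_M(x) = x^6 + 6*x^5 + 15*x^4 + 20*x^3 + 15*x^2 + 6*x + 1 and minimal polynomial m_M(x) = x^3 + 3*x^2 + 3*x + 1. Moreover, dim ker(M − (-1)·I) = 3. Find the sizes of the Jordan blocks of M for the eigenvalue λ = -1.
Block sizes for λ = -1: [3, 2, 1]

Step 1 — from the characteristic polynomial, algebraic multiplicity of λ = -1 is 6. From dim ker(M − (-1)·I) = 3, there are exactly 3 Jordan blocks for λ = -1.
Step 2 — from the minimal polynomial, the factor (x + 1)^3 tells us the largest block for λ = -1 has size 3.
Step 3 — with total size 6, 3 blocks, and largest block 3, the block sizes (in nonincreasing order) are [3, 2, 1].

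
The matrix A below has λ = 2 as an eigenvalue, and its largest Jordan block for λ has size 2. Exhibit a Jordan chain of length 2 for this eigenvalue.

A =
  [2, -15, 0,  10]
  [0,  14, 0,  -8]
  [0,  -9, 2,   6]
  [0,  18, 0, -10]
A Jordan chain for λ = 2 of length 2:
v_1 = (-15, 12, -9, 18)ᵀ
v_2 = (0, 1, 0, 0)ᵀ

Let N = A − (2)·I. We want v_2 with N^2 v_2 = 0 but N^1 v_2 ≠ 0; then v_{j-1} := N · v_j for j = 2, …, 2.

Pick v_2 = (0, 1, 0, 0)ᵀ.
Then v_1 = N · v_2 = (-15, 12, -9, 18)ᵀ.

Sanity check: (A − (2)·I) v_1 = (0, 0, 0, 0)ᵀ = 0. ✓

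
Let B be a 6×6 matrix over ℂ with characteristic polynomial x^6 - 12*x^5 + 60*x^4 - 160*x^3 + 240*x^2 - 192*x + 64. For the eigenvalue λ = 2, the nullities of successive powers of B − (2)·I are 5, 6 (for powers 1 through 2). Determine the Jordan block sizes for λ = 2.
Block sizes for λ = 2: [2, 1, 1, 1, 1]

From the dimensions of kernels of powers, the number of Jordan blocks of size at least j is d_j − d_{j−1} where d_j = dim ker(N^j) (with d_0 = 0). Computing the differences gives [5, 1].
The number of blocks of size exactly k is (#blocks of size ≥ k) − (#blocks of size ≥ k + 1), so the partition is: 4 block(s) of size 1, 1 block(s) of size 2.
In nonincreasing order the block sizes are [2, 1, 1, 1, 1].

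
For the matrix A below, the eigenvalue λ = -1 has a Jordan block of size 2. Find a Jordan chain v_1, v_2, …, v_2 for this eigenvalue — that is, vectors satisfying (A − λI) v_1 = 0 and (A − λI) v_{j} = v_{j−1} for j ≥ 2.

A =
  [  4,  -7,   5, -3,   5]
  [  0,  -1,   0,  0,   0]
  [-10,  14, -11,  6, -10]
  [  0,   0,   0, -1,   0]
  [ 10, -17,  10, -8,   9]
A Jordan chain for λ = -1 of length 2:
v_1 = (3, 0, -6, 0, 3)ᵀ
v_2 = (2, 1, 0, 0, 0)ᵀ

Let N = A − (-1)·I. We want v_2 with N^2 v_2 = 0 but N^1 v_2 ≠ 0; then v_{j-1} := N · v_j for j = 2, …, 2.

Pick v_2 = (2, 1, 0, 0, 0)ᵀ.
Then v_1 = N · v_2 = (3, 0, -6, 0, 3)ᵀ.

Sanity check: (A − (-1)·I) v_1 = (0, 0, 0, 0, 0)ᵀ = 0. ✓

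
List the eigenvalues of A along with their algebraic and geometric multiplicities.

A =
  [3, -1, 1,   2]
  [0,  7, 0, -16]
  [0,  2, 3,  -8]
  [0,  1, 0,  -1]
λ = 3: alg = 4, geom = 2

Step 1 — factor the characteristic polynomial to read off the algebraic multiplicities:
  χ_A(x) = (x - 3)^4

Step 2 — compute geometric multiplicities via the rank-nullity identity g(λ) = n − rank(A − λI):
  rank(A − (3)·I) = 2, so dim ker(A − (3)·I) = n − 2 = 2

Summary:
  λ = 3: algebraic multiplicity = 4, geometric multiplicity = 2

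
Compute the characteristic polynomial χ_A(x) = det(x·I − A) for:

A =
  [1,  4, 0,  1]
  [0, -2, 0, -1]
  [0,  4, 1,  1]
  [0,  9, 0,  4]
x^4 - 4*x^3 + 6*x^2 - 4*x + 1

Expanding det(x·I − A) (e.g. by cofactor expansion or by noting that A is similar to its Jordan form J, which has the same characteristic polynomial as A) gives
  χ_A(x) = x^4 - 4*x^3 + 6*x^2 - 4*x + 1
which factors as (x - 1)^4. The eigenvalues (with algebraic multiplicities) are λ = 1 with multiplicity 4.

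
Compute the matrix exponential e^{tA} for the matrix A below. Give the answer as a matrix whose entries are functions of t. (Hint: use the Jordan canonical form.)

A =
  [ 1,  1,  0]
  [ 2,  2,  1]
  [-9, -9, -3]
e^{tA} =
  [3*t^2/2 + t + 1, 3*t^2/2 + t, t^2/2]
  [-3*t^2/2 + 2*t, -3*t^2/2 + 2*t + 1, -t^2/2 + t]
  [-9*t, -9*t, 1 - 3*t]

Strategy: write A = P · J · P⁻¹ where J is a Jordan canonical form, so e^{tA} = P · e^{tJ} · P⁻¹, and e^{tJ} can be computed block-by-block.

A has Jordan form
J =
  [0, 1, 0]
  [0, 0, 1]
  [0, 0, 0]
(up to reordering of blocks).

Per-block formulas:
  For a 3×3 Jordan block J_3(0): exp(t · J_3(0)) = e^(0t)·(I + t·N + (t^2/2)·N^2), where N is the 3×3 nilpotent shift.

After assembling e^{tJ} and conjugating by P, we get:

e^{tA} =
  [3*t^2/2 + t + 1, 3*t^2/2 + t, t^2/2]
  [-3*t^2/2 + 2*t, -3*t^2/2 + 2*t + 1, -t^2/2 + t]
  [-9*t, -9*t, 1 - 3*t]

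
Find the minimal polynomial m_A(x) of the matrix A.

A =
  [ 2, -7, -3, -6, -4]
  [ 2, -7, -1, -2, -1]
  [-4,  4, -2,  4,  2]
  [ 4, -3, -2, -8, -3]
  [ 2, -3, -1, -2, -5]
x^3 + 12*x^2 + 48*x + 64

The characteristic polynomial is χ_A(x) = (x + 4)^5, so the eigenvalues are known. The minimal polynomial is
  m_A(x) = Π_λ (x − λ)^{k_λ}
where k_λ is the size of the *largest* Jordan block for λ (equivalently, the smallest k with (A − λI)^k v = 0 for every generalised eigenvector v of λ).

  λ = -4: largest Jordan block has size 3, contributing (x + 4)^3

So m_A(x) = (x + 4)^3 = x^3 + 12*x^2 + 48*x + 64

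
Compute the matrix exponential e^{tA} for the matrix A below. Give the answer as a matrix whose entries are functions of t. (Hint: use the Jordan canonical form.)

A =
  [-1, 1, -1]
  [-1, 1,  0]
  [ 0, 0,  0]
e^{tA} =
  [1 - t, t, t^2/2 - t]
  [-t, t + 1, t^2/2]
  [0, 0, 1]

Strategy: write A = P · J · P⁻¹ where J is a Jordan canonical form, so e^{tA} = P · e^{tJ} · P⁻¹, and e^{tJ} can be computed block-by-block.

A has Jordan form
J =
  [0, 1, 0]
  [0, 0, 1]
  [0, 0, 0]
(up to reordering of blocks).

Per-block formulas:
  For a 3×3 Jordan block J_3(0): exp(t · J_3(0)) = e^(0t)·(I + t·N + (t^2/2)·N^2), where N is the 3×3 nilpotent shift.

After assembling e^{tJ} and conjugating by P, we get:

e^{tA} =
  [1 - t, t, t^2/2 - t]
  [-t, t + 1, t^2/2]
  [0, 0, 1]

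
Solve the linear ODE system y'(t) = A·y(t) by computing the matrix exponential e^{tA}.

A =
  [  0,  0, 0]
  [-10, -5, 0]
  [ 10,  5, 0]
e^{tA} =
  [1, 0, 0]
  [-2 + 2*exp(-5*t), exp(-5*t), 0]
  [2 - 2*exp(-5*t), 1 - exp(-5*t), 1]

Strategy: write A = P · J · P⁻¹ where J is a Jordan canonical form, so e^{tA} = P · e^{tJ} · P⁻¹, and e^{tJ} can be computed block-by-block.

A has Jordan form
J =
  [-5, 0, 0]
  [ 0, 0, 0]
  [ 0, 0, 0]
(up to reordering of blocks).

Per-block formulas:
  For a 1×1 block at λ = 0: exp(t · [0]) = [e^(0t)].
  For a 1×1 block at λ = -5: exp(t · [-5]) = [e^(-5t)].

After assembling e^{tJ} and conjugating by P, we get:

e^{tA} =
  [1, 0, 0]
  [-2 + 2*exp(-5*t), exp(-5*t), 0]
  [2 - 2*exp(-5*t), 1 - exp(-5*t), 1]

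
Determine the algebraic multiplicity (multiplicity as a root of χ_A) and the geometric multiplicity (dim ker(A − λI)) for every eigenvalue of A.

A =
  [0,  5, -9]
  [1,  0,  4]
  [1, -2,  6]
λ = 2: alg = 3, geom = 1

Step 1 — factor the characteristic polynomial to read off the algebraic multiplicities:
  χ_A(x) = (x - 2)^3

Step 2 — compute geometric multiplicities via the rank-nullity identity g(λ) = n − rank(A − λI):
  rank(A − (2)·I) = 2, so dim ker(A − (2)·I) = n − 2 = 1

Summary:
  λ = 2: algebraic multiplicity = 3, geometric multiplicity = 1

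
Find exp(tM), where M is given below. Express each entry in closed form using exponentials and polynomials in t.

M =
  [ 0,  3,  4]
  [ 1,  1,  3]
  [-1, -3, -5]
e^{tM} =
  [t*exp(-t) + exp(-t), 3*exp(-t) - 3*exp(-2*t), t*exp(-t) + 3*exp(-t) - 3*exp(-2*t)]
  [t*exp(-t), 3*exp(-t) - 2*exp(-2*t), t*exp(-t) + 2*exp(-t) - 2*exp(-2*t)]
  [-t*exp(-t), -3*exp(-t) + 3*exp(-2*t), -t*exp(-t) - 2*exp(-t) + 3*exp(-2*t)]

Strategy: write M = P · J · P⁻¹ where J is a Jordan canonical form, so e^{tM} = P · e^{tJ} · P⁻¹, and e^{tJ} can be computed block-by-block.

M has Jordan form
J =
  [-2,  0,  0]
  [ 0, -1,  1]
  [ 0,  0, -1]
(up to reordering of blocks).

Per-block formulas:
  For a 2×2 Jordan block J_2(-1): exp(t · J_2(-1)) = e^(-1t)·(I + t·N), where N is the 2×2 nilpotent shift.
  For a 1×1 block at λ = -2: exp(t · [-2]) = [e^(-2t)].

After assembling e^{tJ} and conjugating by P, we get:

e^{tM} =
  [t*exp(-t) + exp(-t), 3*exp(-t) - 3*exp(-2*t), t*exp(-t) + 3*exp(-t) - 3*exp(-2*t)]
  [t*exp(-t), 3*exp(-t) - 2*exp(-2*t), t*exp(-t) + 2*exp(-t) - 2*exp(-2*t)]
  [-t*exp(-t), -3*exp(-t) + 3*exp(-2*t), -t*exp(-t) - 2*exp(-t) + 3*exp(-2*t)]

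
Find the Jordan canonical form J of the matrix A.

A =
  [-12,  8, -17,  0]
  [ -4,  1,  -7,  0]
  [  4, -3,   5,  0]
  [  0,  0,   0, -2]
J_3(-2) ⊕ J_1(-2)

The characteristic polynomial is
  det(x·I − A) = x^4 + 8*x^3 + 24*x^2 + 32*x + 16 = (x + 2)^4

Eigenvalues and multiplicities (the geometric multiplicity of λ is n − rank(A − λI), which equals the number of Jordan blocks for λ):
  λ = -2: algebraic multiplicity = 4, geometric multiplicity = 2

Determining the block sizes for each eigenvalue:
  λ = -2: with am = 4 and gm = 2, the partition is not yet determined (e.g. several partitions of 4 into 2 parts exist). Let N = A − (-2)·I. Computing rank(N^1) = 2, rank(N^2) = 1, rank(N^3) = 0; the number of blocks of size ≥ j is rank(N^{j−1}) − rank(N^j), giving [2, 1, 1]. So we have 1 block(s) of size 3, 1 block(s) of size 1 → block sizes [3, 1]

Assembling the blocks gives a Jordan form
J =
  [-2,  1,  0,  0]
  [ 0, -2,  1,  0]
  [ 0,  0, -2,  0]
  [ 0,  0,  0, -2]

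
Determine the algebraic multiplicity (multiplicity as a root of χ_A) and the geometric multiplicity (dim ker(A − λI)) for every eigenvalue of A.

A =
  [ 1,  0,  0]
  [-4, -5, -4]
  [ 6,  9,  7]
λ = 1: alg = 3, geom = 2

Step 1 — factor the characteristic polynomial to read off the algebraic multiplicities:
  χ_A(x) = (x - 1)^3

Step 2 — compute geometric multiplicities via the rank-nullity identity g(λ) = n − rank(A − λI):
  rank(A − (1)·I) = 1, so dim ker(A − (1)·I) = n − 1 = 2

Summary:
  λ = 1: algebraic multiplicity = 3, geometric multiplicity = 2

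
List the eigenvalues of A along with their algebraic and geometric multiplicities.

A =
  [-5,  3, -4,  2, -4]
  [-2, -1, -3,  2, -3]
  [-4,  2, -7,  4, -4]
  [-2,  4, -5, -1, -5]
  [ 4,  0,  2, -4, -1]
λ = -3: alg = 5, geom = 3

Step 1 — factor the characteristic polynomial to read off the algebraic multiplicities:
  χ_A(x) = (x + 3)^5

Step 2 — compute geometric multiplicities via the rank-nullity identity g(λ) = n − rank(A − λI):
  rank(A − (-3)·I) = 2, so dim ker(A − (-3)·I) = n − 2 = 3

Summary:
  λ = -3: algebraic multiplicity = 5, geometric multiplicity = 3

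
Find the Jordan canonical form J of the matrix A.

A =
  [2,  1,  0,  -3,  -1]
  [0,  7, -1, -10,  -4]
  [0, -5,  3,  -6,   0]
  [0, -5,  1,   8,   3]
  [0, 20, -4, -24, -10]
J_3(2) ⊕ J_2(2)

The characteristic polynomial is
  det(x·I − A) = x^5 - 10*x^4 + 40*x^3 - 80*x^2 + 80*x - 32 = (x - 2)^5

Eigenvalues and multiplicities (the geometric multiplicity of λ is n − rank(A − λI), which equals the number of Jordan blocks for λ):
  λ = 2: algebraic multiplicity = 5, geometric multiplicity = 2

Determining the block sizes for each eigenvalue:
  λ = 2: with am = 5 and gm = 2, the partition is not yet determined (e.g. several partitions of 5 into 2 parts exist). Let N = A − (2)·I. Computing rank(N^1) = 3, rank(N^2) = 1, rank(N^3) = 0; the number of blocks of size ≥ j is rank(N^{j−1}) − rank(N^j), giving [2, 2, 1]. So we have 1 block(s) of size 3, 1 block(s) of size 2 → block sizes [3, 2]

Assembling the blocks gives a Jordan form
J =
  [2, 1, 0, 0, 0]
  [0, 2, 1, 0, 0]
  [0, 0, 2, 0, 0]
  [0, 0, 0, 2, 1]
  [0, 0, 0, 0, 2]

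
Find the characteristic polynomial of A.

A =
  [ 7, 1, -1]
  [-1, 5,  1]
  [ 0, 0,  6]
x^3 - 18*x^2 + 108*x - 216

Expanding det(x·I − A) (e.g. by cofactor expansion or by noting that A is similar to its Jordan form J, which has the same characteristic polynomial as A) gives
  χ_A(x) = x^3 - 18*x^2 + 108*x - 216
which factors as (x - 6)^3. The eigenvalues (with algebraic multiplicities) are λ = 6 with multiplicity 3.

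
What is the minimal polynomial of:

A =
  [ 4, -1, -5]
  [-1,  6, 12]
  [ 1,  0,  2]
x^3 - 12*x^2 + 48*x - 64

The characteristic polynomial is χ_A(x) = (x - 4)^3, so the eigenvalues are known. The minimal polynomial is
  m_A(x) = Π_λ (x − λ)^{k_λ}
where k_λ is the size of the *largest* Jordan block for λ (equivalently, the smallest k with (A − λI)^k v = 0 for every generalised eigenvector v of λ).

  λ = 4: largest Jordan block has size 3, contributing (x − 4)^3

So m_A(x) = (x - 4)^3 = x^3 - 12*x^2 + 48*x - 64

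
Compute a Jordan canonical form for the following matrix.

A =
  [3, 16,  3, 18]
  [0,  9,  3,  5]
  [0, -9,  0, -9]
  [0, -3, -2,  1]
J_3(3) ⊕ J_1(4)

The characteristic polynomial is
  det(x·I − A) = x^4 - 13*x^3 + 63*x^2 - 135*x + 108 = (x - 4)*(x - 3)^3

Eigenvalues and multiplicities (the geometric multiplicity of λ is n − rank(A − λI), which equals the number of Jordan blocks for λ):
  λ = 3: algebraic multiplicity = 3, geometric multiplicity = 1
  λ = 4: algebraic multiplicity = 1, geometric multiplicity = 1

Determining the block sizes for each eigenvalue:
  λ = 3: one block (gm = 1), so the single block has size am = 3 → block sizes [3]
  λ = 4: one block (gm = 1), so the single block has size am = 1 → block sizes [1]

Assembling the blocks gives a Jordan form
J =
  [3, 1, 0, 0]
  [0, 3, 1, 0]
  [0, 0, 3, 0]
  [0, 0, 0, 4]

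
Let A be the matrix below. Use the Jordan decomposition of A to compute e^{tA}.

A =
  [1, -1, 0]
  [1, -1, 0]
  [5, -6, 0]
e^{tA} =
  [t + 1, -t, 0]
  [t, 1 - t, 0]
  [-t^2/2 + 5*t, t^2/2 - 6*t, 1]

Strategy: write A = P · J · P⁻¹ where J is a Jordan canonical form, so e^{tA} = P · e^{tJ} · P⁻¹, and e^{tJ} can be computed block-by-block.

A has Jordan form
J =
  [0, 1, 0]
  [0, 0, 1]
  [0, 0, 0]
(up to reordering of blocks).

Per-block formulas:
  For a 3×3 Jordan block J_3(0): exp(t · J_3(0)) = e^(0t)·(I + t·N + (t^2/2)·N^2), where N is the 3×3 nilpotent shift.

After assembling e^{tJ} and conjugating by P, we get:

e^{tA} =
  [t + 1, -t, 0]
  [t, 1 - t, 0]
  [-t^2/2 + 5*t, t^2/2 - 6*t, 1]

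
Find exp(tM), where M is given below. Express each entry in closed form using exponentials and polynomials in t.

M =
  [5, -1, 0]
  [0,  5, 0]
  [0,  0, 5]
e^{tM} =
  [exp(5*t), -t*exp(5*t), 0]
  [0, exp(5*t), 0]
  [0, 0, exp(5*t)]

Strategy: write M = P · J · P⁻¹ where J is a Jordan canonical form, so e^{tM} = P · e^{tJ} · P⁻¹, and e^{tJ} can be computed block-by-block.

M has Jordan form
J =
  [5, 1, 0]
  [0, 5, 0]
  [0, 0, 5]
(up to reordering of blocks).

Per-block formulas:
  For a 2×2 Jordan block J_2(5): exp(t · J_2(5)) = e^(5t)·(I + t·N), where N is the 2×2 nilpotent shift.
  For a 1×1 block at λ = 5: exp(t · [5]) = [e^(5t)].

After assembling e^{tJ} and conjugating by P, we get:

e^{tM} =
  [exp(5*t), -t*exp(5*t), 0]
  [0, exp(5*t), 0]
  [0, 0, exp(5*t)]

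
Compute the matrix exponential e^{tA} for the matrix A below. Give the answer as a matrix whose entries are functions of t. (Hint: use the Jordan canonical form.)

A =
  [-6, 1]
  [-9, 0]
e^{tA} =
  [-3*t*exp(-3*t) + exp(-3*t), t*exp(-3*t)]
  [-9*t*exp(-3*t), 3*t*exp(-3*t) + exp(-3*t)]

Strategy: write A = P · J · P⁻¹ where J is a Jordan canonical form, so e^{tA} = P · e^{tJ} · P⁻¹, and e^{tJ} can be computed block-by-block.

A has Jordan form
J =
  [-3,  1]
  [ 0, -3]
(up to reordering of blocks).

Per-block formulas:
  For a 2×2 Jordan block J_2(-3): exp(t · J_2(-3)) = e^(-3t)·(I + t·N), where N is the 2×2 nilpotent shift.

After assembling e^{tJ} and conjugating by P, we get:

e^{tA} =
  [-3*t*exp(-3*t) + exp(-3*t), t*exp(-3*t)]
  [-9*t*exp(-3*t), 3*t*exp(-3*t) + exp(-3*t)]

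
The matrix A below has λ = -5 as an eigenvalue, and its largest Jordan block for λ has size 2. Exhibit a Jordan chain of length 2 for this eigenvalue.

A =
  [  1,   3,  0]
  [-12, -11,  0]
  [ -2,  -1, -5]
A Jordan chain for λ = -5 of length 2:
v_1 = (6, -12, -2)ᵀ
v_2 = (1, 0, 0)ᵀ

Let N = A − (-5)·I. We want v_2 with N^2 v_2 = 0 but N^1 v_2 ≠ 0; then v_{j-1} := N · v_j for j = 2, …, 2.

Pick v_2 = (1, 0, 0)ᵀ.
Then v_1 = N · v_2 = (6, -12, -2)ᵀ.

Sanity check: (A − (-5)·I) v_1 = (0, 0, 0)ᵀ = 0. ✓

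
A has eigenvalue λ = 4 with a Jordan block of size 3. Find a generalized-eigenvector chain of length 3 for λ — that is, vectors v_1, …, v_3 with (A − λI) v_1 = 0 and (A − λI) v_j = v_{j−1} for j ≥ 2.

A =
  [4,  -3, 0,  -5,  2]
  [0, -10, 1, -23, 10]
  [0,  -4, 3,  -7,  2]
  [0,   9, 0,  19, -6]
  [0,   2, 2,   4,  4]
A Jordan chain for λ = 4 of length 3:
v_1 = (1, 5, 1, -3, 0)ᵀ
v_2 = (-3, -14, -4, 9, 2)ᵀ
v_3 = (0, 1, 0, 0, 0)ᵀ

Let N = A − (4)·I. We want v_3 with N^3 v_3 = 0 but N^2 v_3 ≠ 0; then v_{j-1} := N · v_j for j = 3, …, 2.

Pick v_3 = (0, 1, 0, 0, 0)ᵀ.
Then v_2 = N · v_3 = (-3, -14, -4, 9, 2)ᵀ.
Then v_1 = N · v_2 = (1, 5, 1, -3, 0)ᵀ.

Sanity check: (A − (4)·I) v_1 = (0, 0, 0, 0, 0)ᵀ = 0. ✓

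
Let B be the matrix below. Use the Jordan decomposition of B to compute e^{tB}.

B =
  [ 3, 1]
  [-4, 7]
e^{tB} =
  [-2*t*exp(5*t) + exp(5*t), t*exp(5*t)]
  [-4*t*exp(5*t), 2*t*exp(5*t) + exp(5*t)]

Strategy: write B = P · J · P⁻¹ where J is a Jordan canonical form, so e^{tB} = P · e^{tJ} · P⁻¹, and e^{tJ} can be computed block-by-block.

B has Jordan form
J =
  [5, 1]
  [0, 5]
(up to reordering of blocks).

Per-block formulas:
  For a 2×2 Jordan block J_2(5): exp(t · J_2(5)) = e^(5t)·(I + t·N), where N is the 2×2 nilpotent shift.

After assembling e^{tJ} and conjugating by P, we get:

e^{tB} =
  [-2*t*exp(5*t) + exp(5*t), t*exp(5*t)]
  [-4*t*exp(5*t), 2*t*exp(5*t) + exp(5*t)]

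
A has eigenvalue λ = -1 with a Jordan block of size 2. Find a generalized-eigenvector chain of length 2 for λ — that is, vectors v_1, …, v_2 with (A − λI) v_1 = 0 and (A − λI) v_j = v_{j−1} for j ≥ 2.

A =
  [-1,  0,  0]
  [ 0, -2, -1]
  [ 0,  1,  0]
A Jordan chain for λ = -1 of length 2:
v_1 = (0, -1, 1)ᵀ
v_2 = (0, 1, 0)ᵀ

Let N = A − (-1)·I. We want v_2 with N^2 v_2 = 0 but N^1 v_2 ≠ 0; then v_{j-1} := N · v_j for j = 2, …, 2.

Pick v_2 = (0, 1, 0)ᵀ.
Then v_1 = N · v_2 = (0, -1, 1)ᵀ.

Sanity check: (A − (-1)·I) v_1 = (0, 0, 0)ᵀ = 0. ✓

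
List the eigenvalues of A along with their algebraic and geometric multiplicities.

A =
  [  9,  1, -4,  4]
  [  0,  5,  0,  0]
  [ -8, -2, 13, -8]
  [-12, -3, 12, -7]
λ = 5: alg = 4, geom = 3

Step 1 — factor the characteristic polynomial to read off the algebraic multiplicities:
  χ_A(x) = (x - 5)^4

Step 2 — compute geometric multiplicities via the rank-nullity identity g(λ) = n − rank(A − λI):
  rank(A − (5)·I) = 1, so dim ker(A − (5)·I) = n − 1 = 3

Summary:
  λ = 5: algebraic multiplicity = 4, geometric multiplicity = 3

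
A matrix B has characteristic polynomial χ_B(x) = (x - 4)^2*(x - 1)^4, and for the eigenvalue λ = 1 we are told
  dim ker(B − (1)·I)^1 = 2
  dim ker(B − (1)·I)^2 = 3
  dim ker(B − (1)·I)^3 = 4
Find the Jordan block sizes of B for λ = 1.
Block sizes for λ = 1: [3, 1]

From the dimensions of kernels of powers, the number of Jordan blocks of size at least j is d_j − d_{j−1} where d_j = dim ker(N^j) (with d_0 = 0). Computing the differences gives [2, 1, 1].
The number of blocks of size exactly k is (#blocks of size ≥ k) − (#blocks of size ≥ k + 1), so the partition is: 1 block(s) of size 1, 1 block(s) of size 3.
In nonincreasing order the block sizes are [3, 1].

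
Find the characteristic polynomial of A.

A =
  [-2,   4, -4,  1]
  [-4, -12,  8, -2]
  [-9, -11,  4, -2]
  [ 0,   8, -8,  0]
x^4 + 10*x^3 + 36*x^2 + 56*x + 32

Expanding det(x·I − A) (e.g. by cofactor expansion or by noting that A is similar to its Jordan form J, which has the same characteristic polynomial as A) gives
  χ_A(x) = x^4 + 10*x^3 + 36*x^2 + 56*x + 32
which factors as (x + 2)^3*(x + 4). The eigenvalues (with algebraic multiplicities) are λ = -4 with multiplicity 1, λ = -2 with multiplicity 3.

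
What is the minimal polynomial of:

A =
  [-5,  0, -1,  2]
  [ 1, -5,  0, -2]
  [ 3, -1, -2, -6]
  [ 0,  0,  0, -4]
x^3 + 12*x^2 + 48*x + 64

The characteristic polynomial is χ_A(x) = (x + 4)^4, so the eigenvalues are known. The minimal polynomial is
  m_A(x) = Π_λ (x − λ)^{k_λ}
where k_λ is the size of the *largest* Jordan block for λ (equivalently, the smallest k with (A − λI)^k v = 0 for every generalised eigenvector v of λ).

  λ = -4: largest Jordan block has size 3, contributing (x + 4)^3

So m_A(x) = (x + 4)^3 = x^3 + 12*x^2 + 48*x + 64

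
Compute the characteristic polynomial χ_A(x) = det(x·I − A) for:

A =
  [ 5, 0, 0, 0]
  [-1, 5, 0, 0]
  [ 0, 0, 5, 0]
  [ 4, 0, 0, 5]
x^4 - 20*x^3 + 150*x^2 - 500*x + 625

Expanding det(x·I − A) (e.g. by cofactor expansion or by noting that A is similar to its Jordan form J, which has the same characteristic polynomial as A) gives
  χ_A(x) = x^4 - 20*x^3 + 150*x^2 - 500*x + 625
which factors as (x - 5)^4. The eigenvalues (with algebraic multiplicities) are λ = 5 with multiplicity 4.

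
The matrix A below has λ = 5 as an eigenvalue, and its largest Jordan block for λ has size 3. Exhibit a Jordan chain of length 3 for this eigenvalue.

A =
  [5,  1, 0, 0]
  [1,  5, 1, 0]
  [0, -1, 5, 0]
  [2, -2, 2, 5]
A Jordan chain for λ = 5 of length 3:
v_1 = (1, 0, -1, -2)ᵀ
v_2 = (0, 1, 0, 2)ᵀ
v_3 = (1, 0, 0, 0)ᵀ

Let N = A − (5)·I. We want v_3 with N^3 v_3 = 0 but N^2 v_3 ≠ 0; then v_{j-1} := N · v_j for j = 3, …, 2.

Pick v_3 = (1, 0, 0, 0)ᵀ.
Then v_2 = N · v_3 = (0, 1, 0, 2)ᵀ.
Then v_1 = N · v_2 = (1, 0, -1, -2)ᵀ.

Sanity check: (A − (5)·I) v_1 = (0, 0, 0, 0)ᵀ = 0. ✓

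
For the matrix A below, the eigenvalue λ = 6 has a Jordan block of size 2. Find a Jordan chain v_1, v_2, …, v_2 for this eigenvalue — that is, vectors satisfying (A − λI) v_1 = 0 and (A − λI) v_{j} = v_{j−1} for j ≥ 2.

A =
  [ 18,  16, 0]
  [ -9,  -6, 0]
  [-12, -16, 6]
A Jordan chain for λ = 6 of length 2:
v_1 = (12, -9, -12)ᵀ
v_2 = (1, 0, 0)ᵀ

Let N = A − (6)·I. We want v_2 with N^2 v_2 = 0 but N^1 v_2 ≠ 0; then v_{j-1} := N · v_j for j = 2, …, 2.

Pick v_2 = (1, 0, 0)ᵀ.
Then v_1 = N · v_2 = (12, -9, -12)ᵀ.

Sanity check: (A − (6)·I) v_1 = (0, 0, 0)ᵀ = 0. ✓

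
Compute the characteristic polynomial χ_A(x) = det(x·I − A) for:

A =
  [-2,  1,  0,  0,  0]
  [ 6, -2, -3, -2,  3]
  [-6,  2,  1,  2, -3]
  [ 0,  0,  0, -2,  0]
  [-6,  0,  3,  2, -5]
x^5 + 10*x^4 + 40*x^3 + 80*x^2 + 80*x + 32

Expanding det(x·I − A) (e.g. by cofactor expansion or by noting that A is similar to its Jordan form J, which has the same characteristic polynomial as A) gives
  χ_A(x) = x^5 + 10*x^4 + 40*x^3 + 80*x^2 + 80*x + 32
which factors as (x + 2)^5. The eigenvalues (with algebraic multiplicities) are λ = -2 with multiplicity 5.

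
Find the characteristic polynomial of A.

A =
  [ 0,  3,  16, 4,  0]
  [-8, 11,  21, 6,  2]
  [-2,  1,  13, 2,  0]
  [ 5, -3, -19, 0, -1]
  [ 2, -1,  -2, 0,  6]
x^5 - 30*x^4 + 360*x^3 - 2160*x^2 + 6480*x - 7776

Expanding det(x·I − A) (e.g. by cofactor expansion or by noting that A is similar to its Jordan form J, which has the same characteristic polynomial as A) gives
  χ_A(x) = x^5 - 30*x^4 + 360*x^3 - 2160*x^2 + 6480*x - 7776
which factors as (x - 6)^5. The eigenvalues (with algebraic multiplicities) are λ = 6 with multiplicity 5.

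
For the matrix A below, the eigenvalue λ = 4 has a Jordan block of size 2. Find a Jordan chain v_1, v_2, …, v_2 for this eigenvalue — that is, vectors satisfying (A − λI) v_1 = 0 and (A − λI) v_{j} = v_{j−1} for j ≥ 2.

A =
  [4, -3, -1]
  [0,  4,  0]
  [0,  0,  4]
A Jordan chain for λ = 4 of length 2:
v_1 = (-3, 0, 0)ᵀ
v_2 = (0, 1, 0)ᵀ

Let N = A − (4)·I. We want v_2 with N^2 v_2 = 0 but N^1 v_2 ≠ 0; then v_{j-1} := N · v_j for j = 2, …, 2.

Pick v_2 = (0, 1, 0)ᵀ.
Then v_1 = N · v_2 = (-3, 0, 0)ᵀ.

Sanity check: (A − (4)·I) v_1 = (0, 0, 0)ᵀ = 0. ✓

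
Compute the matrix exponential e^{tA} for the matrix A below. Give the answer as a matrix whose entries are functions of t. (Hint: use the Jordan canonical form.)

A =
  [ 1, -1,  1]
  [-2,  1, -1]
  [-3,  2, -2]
e^{tA} =
  [t + 1, -t, t]
  [-t^2/2 - 2*t, t^2/2 + t + 1, -t^2/2 - t]
  [-t^2/2 - 3*t, t^2/2 + 2*t, -t^2/2 - 2*t + 1]

Strategy: write A = P · J · P⁻¹ where J is a Jordan canonical form, so e^{tA} = P · e^{tJ} · P⁻¹, and e^{tJ} can be computed block-by-block.

A has Jordan form
J =
  [0, 1, 0]
  [0, 0, 1]
  [0, 0, 0]
(up to reordering of blocks).

Per-block formulas:
  For a 3×3 Jordan block J_3(0): exp(t · J_3(0)) = e^(0t)·(I + t·N + (t^2/2)·N^2), where N is the 3×3 nilpotent shift.

After assembling e^{tJ} and conjugating by P, we get:

e^{tA} =
  [t + 1, -t, t]
  [-t^2/2 - 2*t, t^2/2 + t + 1, -t^2/2 - t]
  [-t^2/2 - 3*t, t^2/2 + 2*t, -t^2/2 - 2*t + 1]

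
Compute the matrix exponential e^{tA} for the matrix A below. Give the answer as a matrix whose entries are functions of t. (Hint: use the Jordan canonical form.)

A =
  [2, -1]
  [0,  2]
e^{tA} =
  [exp(2*t), -t*exp(2*t)]
  [0, exp(2*t)]

Strategy: write A = P · J · P⁻¹ where J is a Jordan canonical form, so e^{tA} = P · e^{tJ} · P⁻¹, and e^{tJ} can be computed block-by-block.

A has Jordan form
J =
  [2, 1]
  [0, 2]
(up to reordering of blocks).

Per-block formulas:
  For a 2×2 Jordan block J_2(2): exp(t · J_2(2)) = e^(2t)·(I + t·N), where N is the 2×2 nilpotent shift.

After assembling e^{tJ} and conjugating by P, we get:

e^{tA} =
  [exp(2*t), -t*exp(2*t)]
  [0, exp(2*t)]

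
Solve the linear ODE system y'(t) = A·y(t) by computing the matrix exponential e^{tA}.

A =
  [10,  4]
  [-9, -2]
e^{tA} =
  [6*t*exp(4*t) + exp(4*t), 4*t*exp(4*t)]
  [-9*t*exp(4*t), -6*t*exp(4*t) + exp(4*t)]

Strategy: write A = P · J · P⁻¹ where J is a Jordan canonical form, so e^{tA} = P · e^{tJ} · P⁻¹, and e^{tJ} can be computed block-by-block.

A has Jordan form
J =
  [4, 1]
  [0, 4]
(up to reordering of blocks).

Per-block formulas:
  For a 2×2 Jordan block J_2(4): exp(t · J_2(4)) = e^(4t)·(I + t·N), where N is the 2×2 nilpotent shift.

After assembling e^{tJ} and conjugating by P, we get:

e^{tA} =
  [6*t*exp(4*t) + exp(4*t), 4*t*exp(4*t)]
  [-9*t*exp(4*t), -6*t*exp(4*t) + exp(4*t)]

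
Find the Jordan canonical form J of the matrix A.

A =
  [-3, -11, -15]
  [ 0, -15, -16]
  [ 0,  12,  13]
J_2(-3) ⊕ J_1(1)

The characteristic polynomial is
  det(x·I − A) = x^3 + 5*x^2 + 3*x - 9 = (x - 1)*(x + 3)^2

Eigenvalues and multiplicities (the geometric multiplicity of λ is n − rank(A − λI), which equals the number of Jordan blocks for λ):
  λ = -3: algebraic multiplicity = 2, geometric multiplicity = 1
  λ = 1: algebraic multiplicity = 1, geometric multiplicity = 1

Determining the block sizes for each eigenvalue:
  λ = -3: one block (gm = 1), so the single block has size am = 2 → block sizes [2]
  λ = 1: one block (gm = 1), so the single block has size am = 1 → block sizes [1]

Assembling the blocks gives a Jordan form
J =
  [-3,  1, 0]
  [ 0, -3, 0]
  [ 0,  0, 1]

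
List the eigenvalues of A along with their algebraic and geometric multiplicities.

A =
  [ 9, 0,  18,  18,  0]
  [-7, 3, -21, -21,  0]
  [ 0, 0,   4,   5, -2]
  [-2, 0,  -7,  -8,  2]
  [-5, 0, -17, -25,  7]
λ = 3: alg = 5, geom = 3

Step 1 — factor the characteristic polynomial to read off the algebraic multiplicities:
  χ_A(x) = (x - 3)^5

Step 2 — compute geometric multiplicities via the rank-nullity identity g(λ) = n − rank(A − λI):
  rank(A − (3)·I) = 2, so dim ker(A − (3)·I) = n − 2 = 3

Summary:
  λ = 3: algebraic multiplicity = 5, geometric multiplicity = 3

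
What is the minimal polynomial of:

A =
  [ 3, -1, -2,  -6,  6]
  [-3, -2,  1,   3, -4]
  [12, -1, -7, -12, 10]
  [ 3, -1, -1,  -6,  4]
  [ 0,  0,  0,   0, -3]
x^3 + 9*x^2 + 27*x + 27

The characteristic polynomial is χ_A(x) = (x + 3)^5, so the eigenvalues are known. The minimal polynomial is
  m_A(x) = Π_λ (x − λ)^{k_λ}
where k_λ is the size of the *largest* Jordan block for λ (equivalently, the smallest k with (A − λI)^k v = 0 for every generalised eigenvector v of λ).

  λ = -3: largest Jordan block has size 3, contributing (x + 3)^3

So m_A(x) = (x + 3)^3 = x^3 + 9*x^2 + 27*x + 27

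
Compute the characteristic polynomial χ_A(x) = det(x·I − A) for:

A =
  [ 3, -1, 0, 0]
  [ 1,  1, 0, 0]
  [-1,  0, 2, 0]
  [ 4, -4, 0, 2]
x^4 - 8*x^3 + 24*x^2 - 32*x + 16

Expanding det(x·I − A) (e.g. by cofactor expansion or by noting that A is similar to its Jordan form J, which has the same characteristic polynomial as A) gives
  χ_A(x) = x^4 - 8*x^3 + 24*x^2 - 32*x + 16
which factors as (x - 2)^4. The eigenvalues (with algebraic multiplicities) are λ = 2 with multiplicity 4.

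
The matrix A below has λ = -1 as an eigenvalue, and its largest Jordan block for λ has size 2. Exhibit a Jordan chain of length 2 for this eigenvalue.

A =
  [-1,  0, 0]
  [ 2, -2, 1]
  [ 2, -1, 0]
A Jordan chain for λ = -1 of length 2:
v_1 = (0, 2, 2)ᵀ
v_2 = (1, 0, 0)ᵀ

Let N = A − (-1)·I. We want v_2 with N^2 v_2 = 0 but N^1 v_2 ≠ 0; then v_{j-1} := N · v_j for j = 2, …, 2.

Pick v_2 = (1, 0, 0)ᵀ.
Then v_1 = N · v_2 = (0, 2, 2)ᵀ.

Sanity check: (A − (-1)·I) v_1 = (0, 0, 0)ᵀ = 0. ✓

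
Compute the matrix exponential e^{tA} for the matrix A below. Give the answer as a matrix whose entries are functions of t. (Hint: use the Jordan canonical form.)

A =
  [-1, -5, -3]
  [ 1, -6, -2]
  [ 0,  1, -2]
e^{tA} =
  [-t^2*exp(-3*t)/2 + 2*t*exp(-3*t) + exp(-3*t), t^2*exp(-3*t) - 5*t*exp(-3*t), t^2*exp(-3*t)/2 - 3*t*exp(-3*t)]
  [-t^2*exp(-3*t)/2 + t*exp(-3*t), t^2*exp(-3*t) - 3*t*exp(-3*t) + exp(-3*t), t^2*exp(-3*t)/2 - 2*t*exp(-3*t)]
  [t^2*exp(-3*t)/2, -t^2*exp(-3*t) + t*exp(-3*t), -t^2*exp(-3*t)/2 + t*exp(-3*t) + exp(-3*t)]

Strategy: write A = P · J · P⁻¹ where J is a Jordan canonical form, so e^{tA} = P · e^{tJ} · P⁻¹, and e^{tJ} can be computed block-by-block.

A has Jordan form
J =
  [-3,  1,  0]
  [ 0, -3,  1]
  [ 0,  0, -3]
(up to reordering of blocks).

Per-block formulas:
  For a 3×3 Jordan block J_3(-3): exp(t · J_3(-3)) = e^(-3t)·(I + t·N + (t^2/2)·N^2), where N is the 3×3 nilpotent shift.

After assembling e^{tJ} and conjugating by P, we get:

e^{tA} =
  [-t^2*exp(-3*t)/2 + 2*t*exp(-3*t) + exp(-3*t), t^2*exp(-3*t) - 5*t*exp(-3*t), t^2*exp(-3*t)/2 - 3*t*exp(-3*t)]
  [-t^2*exp(-3*t)/2 + t*exp(-3*t), t^2*exp(-3*t) - 3*t*exp(-3*t) + exp(-3*t), t^2*exp(-3*t)/2 - 2*t*exp(-3*t)]
  [t^2*exp(-3*t)/2, -t^2*exp(-3*t) + t*exp(-3*t), -t^2*exp(-3*t)/2 + t*exp(-3*t) + exp(-3*t)]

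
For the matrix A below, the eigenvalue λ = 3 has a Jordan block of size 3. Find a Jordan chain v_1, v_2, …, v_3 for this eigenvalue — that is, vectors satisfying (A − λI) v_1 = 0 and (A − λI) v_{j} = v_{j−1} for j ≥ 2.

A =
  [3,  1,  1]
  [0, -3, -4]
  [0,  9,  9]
A Jordan chain for λ = 3 of length 3:
v_1 = (3, 0, 0)ᵀ
v_2 = (1, -6, 9)ᵀ
v_3 = (0, 1, 0)ᵀ

Let N = A − (3)·I. We want v_3 with N^3 v_3 = 0 but N^2 v_3 ≠ 0; then v_{j-1} := N · v_j for j = 3, …, 2.

Pick v_3 = (0, 1, 0)ᵀ.
Then v_2 = N · v_3 = (1, -6, 9)ᵀ.
Then v_1 = N · v_2 = (3, 0, 0)ᵀ.

Sanity check: (A − (3)·I) v_1 = (0, 0, 0)ᵀ = 0. ✓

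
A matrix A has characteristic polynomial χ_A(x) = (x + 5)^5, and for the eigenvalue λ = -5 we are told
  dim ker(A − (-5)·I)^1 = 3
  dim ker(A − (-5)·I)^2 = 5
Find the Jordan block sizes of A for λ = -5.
Block sizes for λ = -5: [2, 2, 1]

From the dimensions of kernels of powers, the number of Jordan blocks of size at least j is d_j − d_{j−1} where d_j = dim ker(N^j) (with d_0 = 0). Computing the differences gives [3, 2].
The number of blocks of size exactly k is (#blocks of size ≥ k) − (#blocks of size ≥ k + 1), so the partition is: 1 block(s) of size 1, 2 block(s) of size 2.
In nonincreasing order the block sizes are [2, 2, 1].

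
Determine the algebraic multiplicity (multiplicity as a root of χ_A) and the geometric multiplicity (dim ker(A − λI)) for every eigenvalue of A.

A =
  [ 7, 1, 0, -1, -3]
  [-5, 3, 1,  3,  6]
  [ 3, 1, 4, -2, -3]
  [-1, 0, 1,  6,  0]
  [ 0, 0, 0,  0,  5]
λ = 5: alg = 5, geom = 3

Step 1 — factor the characteristic polynomial to read off the algebraic multiplicities:
  χ_A(x) = (x - 5)^5

Step 2 — compute geometric multiplicities via the rank-nullity identity g(λ) = n − rank(A − λI):
  rank(A − (5)·I) = 2, so dim ker(A − (5)·I) = n − 2 = 3

Summary:
  λ = 5: algebraic multiplicity = 5, geometric multiplicity = 3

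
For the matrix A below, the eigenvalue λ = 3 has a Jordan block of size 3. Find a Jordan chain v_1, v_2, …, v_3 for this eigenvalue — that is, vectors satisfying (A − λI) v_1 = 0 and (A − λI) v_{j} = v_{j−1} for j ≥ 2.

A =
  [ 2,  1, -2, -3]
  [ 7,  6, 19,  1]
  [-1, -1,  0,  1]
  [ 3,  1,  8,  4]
A Jordan chain for λ = 3 of length 3:
v_1 = (1, -2, 0, -1)ᵀ
v_2 = (-1, 7, -1, 3)ᵀ
v_3 = (1, 0, 0, 0)ᵀ

Let N = A − (3)·I. We want v_3 with N^3 v_3 = 0 but N^2 v_3 ≠ 0; then v_{j-1} := N · v_j for j = 3, …, 2.

Pick v_3 = (1, 0, 0, 0)ᵀ.
Then v_2 = N · v_3 = (-1, 7, -1, 3)ᵀ.
Then v_1 = N · v_2 = (1, -2, 0, -1)ᵀ.

Sanity check: (A − (3)·I) v_1 = (0, 0, 0, 0)ᵀ = 0. ✓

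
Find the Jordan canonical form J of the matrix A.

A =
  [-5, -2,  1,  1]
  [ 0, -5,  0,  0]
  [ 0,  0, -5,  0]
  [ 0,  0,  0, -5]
J_2(-5) ⊕ J_1(-5) ⊕ J_1(-5)

The characteristic polynomial is
  det(x·I − A) = x^4 + 20*x^3 + 150*x^2 + 500*x + 625 = (x + 5)^4

Eigenvalues and multiplicities (the geometric multiplicity of λ is n − rank(A − λI), which equals the number of Jordan blocks for λ):
  λ = -5: algebraic multiplicity = 4, geometric multiplicity = 3

Determining the block sizes for each eigenvalue:
  λ = -5: 3 blocks summing to 4 forces exactly one block of size 2 and the rest size 1 → block sizes [2, 1, 1]

Assembling the blocks gives a Jordan form
J =
  [-5,  1,  0,  0]
  [ 0, -5,  0,  0]
  [ 0,  0, -5,  0]
  [ 0,  0,  0, -5]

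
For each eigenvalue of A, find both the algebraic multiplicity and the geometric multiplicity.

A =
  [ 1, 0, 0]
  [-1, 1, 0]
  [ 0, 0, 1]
λ = 1: alg = 3, geom = 2

Step 1 — factor the characteristic polynomial to read off the algebraic multiplicities:
  χ_A(x) = (x - 1)^3

Step 2 — compute geometric multiplicities via the rank-nullity identity g(λ) = n − rank(A − λI):
  rank(A − (1)·I) = 1, so dim ker(A − (1)·I) = n − 1 = 2

Summary:
  λ = 1: algebraic multiplicity = 3, geometric multiplicity = 2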